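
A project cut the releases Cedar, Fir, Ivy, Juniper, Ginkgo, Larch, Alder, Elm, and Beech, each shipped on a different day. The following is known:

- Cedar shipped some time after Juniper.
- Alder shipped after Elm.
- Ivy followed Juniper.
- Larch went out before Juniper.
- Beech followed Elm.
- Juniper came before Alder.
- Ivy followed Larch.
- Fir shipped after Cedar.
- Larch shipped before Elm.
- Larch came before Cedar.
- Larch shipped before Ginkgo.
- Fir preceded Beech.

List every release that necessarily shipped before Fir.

Directly stated before Fir: Cedar.
Juniper reaches Fir via Juniper → Cedar → Fir.
Larch reaches Fir via Larch → Cedar → Fir.
No chain forces Elm (or any of the others) ahead of Fir.

Cedar, Juniper, Larch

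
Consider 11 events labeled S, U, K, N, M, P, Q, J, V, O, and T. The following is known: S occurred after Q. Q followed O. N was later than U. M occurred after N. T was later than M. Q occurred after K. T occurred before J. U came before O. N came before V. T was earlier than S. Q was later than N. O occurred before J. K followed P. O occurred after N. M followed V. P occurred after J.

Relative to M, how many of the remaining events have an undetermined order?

1

Forced before M: N, U, and V; forced after M: J, K, P, Q, S, and T.
That leaves O with no forced order relative to M — 1.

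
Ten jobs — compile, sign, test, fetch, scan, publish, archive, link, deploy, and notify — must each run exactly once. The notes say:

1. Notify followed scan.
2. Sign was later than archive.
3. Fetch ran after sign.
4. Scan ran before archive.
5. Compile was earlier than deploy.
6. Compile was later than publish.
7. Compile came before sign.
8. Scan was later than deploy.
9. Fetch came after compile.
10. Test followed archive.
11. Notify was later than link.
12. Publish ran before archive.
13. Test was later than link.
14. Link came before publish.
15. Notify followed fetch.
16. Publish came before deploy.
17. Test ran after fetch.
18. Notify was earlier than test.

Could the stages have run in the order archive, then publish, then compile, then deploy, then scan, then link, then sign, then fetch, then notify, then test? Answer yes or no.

The constraints require link before publish, but in the proposed sequence publish appears ahead of link. That one violation is enough.

no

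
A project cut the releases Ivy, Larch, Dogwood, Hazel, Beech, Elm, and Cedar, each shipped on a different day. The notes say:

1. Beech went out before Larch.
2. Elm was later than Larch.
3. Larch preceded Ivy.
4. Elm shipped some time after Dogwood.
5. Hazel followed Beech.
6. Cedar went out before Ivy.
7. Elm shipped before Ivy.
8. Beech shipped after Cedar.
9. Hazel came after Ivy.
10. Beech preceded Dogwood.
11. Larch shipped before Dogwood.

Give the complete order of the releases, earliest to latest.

Cedar, Beech, Larch, Dogwood, Elm, Ivy, Hazel

The constraints fix every adjacent pair, so only one ordering works:
Cedar → Beech → Larch → Dogwood → Elm → Ivy → Hazel.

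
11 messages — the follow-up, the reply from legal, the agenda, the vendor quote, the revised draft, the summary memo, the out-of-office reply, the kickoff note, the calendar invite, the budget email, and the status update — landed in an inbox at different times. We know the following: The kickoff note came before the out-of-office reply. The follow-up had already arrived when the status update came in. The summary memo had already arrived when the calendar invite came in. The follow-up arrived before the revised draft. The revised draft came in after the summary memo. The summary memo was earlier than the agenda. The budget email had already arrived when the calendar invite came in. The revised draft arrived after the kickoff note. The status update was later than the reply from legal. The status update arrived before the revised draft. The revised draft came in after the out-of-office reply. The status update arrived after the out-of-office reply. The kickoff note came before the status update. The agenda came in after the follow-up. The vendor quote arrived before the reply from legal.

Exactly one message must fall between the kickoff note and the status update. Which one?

Tracing the constraints gives the kickoff note → the out-of-office reply → the status update, so the out-of-office reply sits after the kickoff note and before the status update.
No other message is forced both after the kickoff note and before the status update.

the out-of-office reply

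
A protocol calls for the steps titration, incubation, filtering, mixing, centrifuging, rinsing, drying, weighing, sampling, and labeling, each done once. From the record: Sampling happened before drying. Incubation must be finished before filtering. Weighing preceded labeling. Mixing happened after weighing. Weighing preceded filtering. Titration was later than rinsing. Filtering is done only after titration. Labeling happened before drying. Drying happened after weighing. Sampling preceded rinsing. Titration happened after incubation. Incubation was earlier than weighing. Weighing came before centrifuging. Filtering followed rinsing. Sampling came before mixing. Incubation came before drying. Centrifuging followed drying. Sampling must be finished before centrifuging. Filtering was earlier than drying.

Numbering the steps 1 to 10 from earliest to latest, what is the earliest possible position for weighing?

2

Incubation must come before weighing — 1 forced predecessor.
Nothing else is forced ahead of weighing, so its earliest slot is position 1 + 1 = 2.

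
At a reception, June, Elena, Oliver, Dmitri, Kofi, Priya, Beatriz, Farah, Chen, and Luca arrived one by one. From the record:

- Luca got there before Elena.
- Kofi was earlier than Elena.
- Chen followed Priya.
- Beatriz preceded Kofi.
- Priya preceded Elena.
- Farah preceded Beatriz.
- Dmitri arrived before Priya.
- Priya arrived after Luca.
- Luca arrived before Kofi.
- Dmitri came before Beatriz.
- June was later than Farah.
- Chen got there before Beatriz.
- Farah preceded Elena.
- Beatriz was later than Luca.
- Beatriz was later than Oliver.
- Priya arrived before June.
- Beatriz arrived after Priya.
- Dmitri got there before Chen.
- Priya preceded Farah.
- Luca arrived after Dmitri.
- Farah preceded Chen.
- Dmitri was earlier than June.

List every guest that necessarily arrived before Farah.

Dmitri, Luca, Priya

Directly stated before Farah: Priya.
Dmitri reaches Farah via Dmitri → Priya → Farah.
Luca reaches Farah via Luca → Priya → Farah.
No chain forces Kofi (or any of the others) ahead of Farah.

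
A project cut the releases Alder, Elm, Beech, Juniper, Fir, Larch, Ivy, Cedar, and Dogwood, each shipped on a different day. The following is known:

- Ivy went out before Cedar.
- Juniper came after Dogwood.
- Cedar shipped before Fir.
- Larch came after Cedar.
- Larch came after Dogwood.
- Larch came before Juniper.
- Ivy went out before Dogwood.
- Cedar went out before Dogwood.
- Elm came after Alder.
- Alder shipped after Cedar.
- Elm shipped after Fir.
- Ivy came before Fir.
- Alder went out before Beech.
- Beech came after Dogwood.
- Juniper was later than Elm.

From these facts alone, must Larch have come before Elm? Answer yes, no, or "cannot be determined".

cannot be determined

No chain of stated constraints runs from Larch to Elm, and none runs from Elm to Larch either.
So the relative order of Larch and Elm is not fixed by the given facts.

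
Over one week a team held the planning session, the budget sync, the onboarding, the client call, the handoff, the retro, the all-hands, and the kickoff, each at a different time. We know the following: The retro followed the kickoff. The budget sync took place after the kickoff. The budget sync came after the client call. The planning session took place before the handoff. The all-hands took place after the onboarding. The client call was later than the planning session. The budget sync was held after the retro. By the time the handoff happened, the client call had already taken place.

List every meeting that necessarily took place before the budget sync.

the client call, the kickoff, the planning session, the retro

Directly stated before the budget sync: the client call, the kickoff, and the retro.
The planning session reaches the budget sync via the planning session → the client call → the budget sync.
No chain forces the handoff (or any of the others) ahead of the budget sync.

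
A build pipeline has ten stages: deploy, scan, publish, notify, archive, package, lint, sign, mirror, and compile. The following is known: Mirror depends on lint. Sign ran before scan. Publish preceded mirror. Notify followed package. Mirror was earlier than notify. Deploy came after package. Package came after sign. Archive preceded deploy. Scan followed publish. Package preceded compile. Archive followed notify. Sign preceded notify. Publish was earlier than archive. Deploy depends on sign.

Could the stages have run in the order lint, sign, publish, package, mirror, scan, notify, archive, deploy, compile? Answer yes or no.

Check each stated constraint against the proposed order — e.g. package is ahead of compile; sign is ahead of deploy. Every pair is in the required order; nothing is violated.

yes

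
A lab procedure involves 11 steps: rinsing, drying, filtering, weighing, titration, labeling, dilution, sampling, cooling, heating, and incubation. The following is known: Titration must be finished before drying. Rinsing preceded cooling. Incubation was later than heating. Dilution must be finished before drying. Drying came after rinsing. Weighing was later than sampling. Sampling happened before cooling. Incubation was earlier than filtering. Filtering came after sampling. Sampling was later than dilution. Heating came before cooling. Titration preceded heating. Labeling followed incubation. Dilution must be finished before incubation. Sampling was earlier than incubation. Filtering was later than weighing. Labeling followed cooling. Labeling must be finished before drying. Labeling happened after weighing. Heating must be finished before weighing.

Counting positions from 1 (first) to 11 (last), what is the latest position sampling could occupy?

Sampling must come before cooling, drying, filtering, incubation, labeling, and weighing — 6 steps forced after it.
Everything else can be placed before sampling in some valid order, so sampling can sit as late as position 11 − 6 = 5.

5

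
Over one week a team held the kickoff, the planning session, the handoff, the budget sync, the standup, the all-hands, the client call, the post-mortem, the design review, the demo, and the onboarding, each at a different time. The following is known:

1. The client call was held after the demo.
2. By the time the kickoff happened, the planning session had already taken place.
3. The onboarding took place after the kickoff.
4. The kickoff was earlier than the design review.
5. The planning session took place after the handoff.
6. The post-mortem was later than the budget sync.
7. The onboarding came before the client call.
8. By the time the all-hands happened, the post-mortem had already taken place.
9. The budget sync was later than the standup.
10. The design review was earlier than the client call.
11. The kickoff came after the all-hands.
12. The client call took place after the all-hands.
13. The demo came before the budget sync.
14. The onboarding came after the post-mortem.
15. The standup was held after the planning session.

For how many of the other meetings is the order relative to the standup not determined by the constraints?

Forced before the standup: the handoff and the planning session; forced after the standup: the all-hands, the budget sync, the client call, the design review, the kickoff, the onboarding, and the post-mortem.
That leaves the demo with no forced order relative to the standup — 1.

1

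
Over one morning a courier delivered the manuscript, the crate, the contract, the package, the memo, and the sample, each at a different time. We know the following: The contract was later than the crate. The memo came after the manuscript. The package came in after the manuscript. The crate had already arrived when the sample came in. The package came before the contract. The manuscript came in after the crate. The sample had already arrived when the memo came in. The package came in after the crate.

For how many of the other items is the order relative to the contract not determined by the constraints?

2

Forced before the contract: the crate, the manuscript, and the package.
That leaves the memo and the sample with no forced order relative to the contract — 2.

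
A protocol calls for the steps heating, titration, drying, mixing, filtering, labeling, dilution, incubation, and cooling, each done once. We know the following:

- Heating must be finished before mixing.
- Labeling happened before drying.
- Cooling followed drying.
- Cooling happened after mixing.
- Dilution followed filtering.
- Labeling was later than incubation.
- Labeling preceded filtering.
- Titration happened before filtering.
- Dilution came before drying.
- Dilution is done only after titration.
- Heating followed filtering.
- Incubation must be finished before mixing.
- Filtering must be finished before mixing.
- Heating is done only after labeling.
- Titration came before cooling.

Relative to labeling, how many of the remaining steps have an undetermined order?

Forced before labeling: incubation; forced after labeling: cooling, dilution, drying, filtering, heating, and mixing.
That leaves titration with no forced order relative to labeling — 1.

1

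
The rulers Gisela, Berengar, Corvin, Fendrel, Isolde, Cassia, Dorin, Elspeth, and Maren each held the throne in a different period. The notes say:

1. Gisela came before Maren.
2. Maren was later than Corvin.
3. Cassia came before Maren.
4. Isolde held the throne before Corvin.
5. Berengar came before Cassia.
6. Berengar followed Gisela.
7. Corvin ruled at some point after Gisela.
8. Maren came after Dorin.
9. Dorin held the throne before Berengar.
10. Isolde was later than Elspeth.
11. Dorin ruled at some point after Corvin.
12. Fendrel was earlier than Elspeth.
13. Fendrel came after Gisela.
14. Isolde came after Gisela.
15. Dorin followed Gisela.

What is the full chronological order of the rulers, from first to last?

The constraints fix every adjacent pair, so only one ordering works:
Gisela → Fendrel → Elspeth → Isolde → Corvin → Dorin → Berengar → Cassia → Maren.

Gisela, Fendrel, Elspeth, Isolde, Corvin, Dorin, Berengar, Cassia, Maren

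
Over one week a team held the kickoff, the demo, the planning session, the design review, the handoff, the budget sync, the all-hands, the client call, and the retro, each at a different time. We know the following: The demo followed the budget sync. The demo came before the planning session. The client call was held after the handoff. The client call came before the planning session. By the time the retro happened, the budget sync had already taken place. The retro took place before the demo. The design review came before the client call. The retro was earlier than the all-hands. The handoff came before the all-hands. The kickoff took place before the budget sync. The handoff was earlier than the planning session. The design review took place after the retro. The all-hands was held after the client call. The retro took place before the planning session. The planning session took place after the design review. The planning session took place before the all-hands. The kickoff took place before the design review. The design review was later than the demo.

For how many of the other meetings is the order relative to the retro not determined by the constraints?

Forced before the retro: the budget sync and the kickoff; forced after the retro: the all-hands, the client call, the demo, the design review, and the planning session.
That leaves the handoff with no forced order relative to the retro — 1.

1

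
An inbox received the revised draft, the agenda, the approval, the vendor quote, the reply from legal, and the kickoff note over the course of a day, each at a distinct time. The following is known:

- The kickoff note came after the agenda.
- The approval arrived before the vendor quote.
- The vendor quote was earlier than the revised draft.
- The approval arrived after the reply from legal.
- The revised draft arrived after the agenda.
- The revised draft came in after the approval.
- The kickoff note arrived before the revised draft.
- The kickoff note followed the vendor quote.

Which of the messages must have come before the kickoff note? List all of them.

the agenda, the approval, the reply from legal, the vendor quote

Directly stated before the kickoff note: the agenda and the vendor quote.
The approval reaches the kickoff note via the approval → the vendor quote → the kickoff note.
The reply from legal reaches the kickoff note via the reply from legal → the approval → the vendor quote → the kickoff note.
No chain forces the revised draft ahead of the kickoff note.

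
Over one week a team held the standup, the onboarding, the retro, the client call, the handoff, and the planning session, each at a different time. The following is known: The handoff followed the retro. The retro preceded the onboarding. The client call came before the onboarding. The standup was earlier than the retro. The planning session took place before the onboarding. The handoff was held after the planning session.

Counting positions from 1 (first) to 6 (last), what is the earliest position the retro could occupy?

The standup must come before the retro — 1 forced predecessor.
Nothing else is forced ahead of the retro, so its earliest slot is position 1 + 1 = 2.

2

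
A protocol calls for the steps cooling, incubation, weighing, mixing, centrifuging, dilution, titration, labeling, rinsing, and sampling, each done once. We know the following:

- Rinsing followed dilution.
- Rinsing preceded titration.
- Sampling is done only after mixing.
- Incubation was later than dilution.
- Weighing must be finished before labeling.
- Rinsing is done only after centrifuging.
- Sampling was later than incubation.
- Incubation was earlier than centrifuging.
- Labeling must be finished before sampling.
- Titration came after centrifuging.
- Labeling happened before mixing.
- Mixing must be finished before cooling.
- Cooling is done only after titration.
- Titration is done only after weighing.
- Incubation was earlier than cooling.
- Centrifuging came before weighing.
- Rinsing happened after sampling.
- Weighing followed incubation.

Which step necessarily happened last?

cooling

Every other step has a chain of constraints placing it before cooling, so cooling is last.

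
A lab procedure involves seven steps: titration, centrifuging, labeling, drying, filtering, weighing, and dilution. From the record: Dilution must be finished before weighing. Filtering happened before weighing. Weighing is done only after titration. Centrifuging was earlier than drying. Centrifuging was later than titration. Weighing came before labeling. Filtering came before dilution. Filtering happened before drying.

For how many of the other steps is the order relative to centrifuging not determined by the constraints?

Forced before centrifuging: titration; forced after centrifuging: drying.
That leaves dilution, filtering, labeling, and weighing with no forced order relative to centrifuging — 4.

4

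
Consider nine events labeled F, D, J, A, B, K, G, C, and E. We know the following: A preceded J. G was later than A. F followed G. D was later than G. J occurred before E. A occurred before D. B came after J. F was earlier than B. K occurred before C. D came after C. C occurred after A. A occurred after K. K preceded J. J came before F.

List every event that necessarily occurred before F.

A, G, J, K

Directly stated before F: G and J.
A reaches F via A → J → F.
K reaches F via K → J → F.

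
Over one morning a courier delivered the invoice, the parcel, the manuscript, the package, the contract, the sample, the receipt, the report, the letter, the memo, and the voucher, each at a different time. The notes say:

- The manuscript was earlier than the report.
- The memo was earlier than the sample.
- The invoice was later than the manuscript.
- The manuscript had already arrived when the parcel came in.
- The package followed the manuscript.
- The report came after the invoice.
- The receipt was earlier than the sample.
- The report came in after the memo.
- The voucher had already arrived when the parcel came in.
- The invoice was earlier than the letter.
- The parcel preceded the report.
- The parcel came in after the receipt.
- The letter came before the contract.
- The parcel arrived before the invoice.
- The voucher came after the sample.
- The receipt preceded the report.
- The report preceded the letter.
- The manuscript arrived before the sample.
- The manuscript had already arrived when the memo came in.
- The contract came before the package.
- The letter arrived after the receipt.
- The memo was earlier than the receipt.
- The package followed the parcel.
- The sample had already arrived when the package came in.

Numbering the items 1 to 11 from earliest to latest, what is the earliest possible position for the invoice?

7

The manuscript, the memo, the parcel, the receipt, the sample, and the voucher must all come before the invoice — 6 forced predecessors.
Nothing else is forced ahead of the invoice, so its earliest slot is position 6 + 1 = 7.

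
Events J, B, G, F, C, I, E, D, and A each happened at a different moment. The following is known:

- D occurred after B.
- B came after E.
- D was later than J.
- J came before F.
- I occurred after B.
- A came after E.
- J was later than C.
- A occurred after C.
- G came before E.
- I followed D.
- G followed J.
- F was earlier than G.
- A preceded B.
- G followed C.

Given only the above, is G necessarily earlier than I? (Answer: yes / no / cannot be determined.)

yes

Chain the constraints: G → E → B → I. Each link is directly stated, so G comes before I.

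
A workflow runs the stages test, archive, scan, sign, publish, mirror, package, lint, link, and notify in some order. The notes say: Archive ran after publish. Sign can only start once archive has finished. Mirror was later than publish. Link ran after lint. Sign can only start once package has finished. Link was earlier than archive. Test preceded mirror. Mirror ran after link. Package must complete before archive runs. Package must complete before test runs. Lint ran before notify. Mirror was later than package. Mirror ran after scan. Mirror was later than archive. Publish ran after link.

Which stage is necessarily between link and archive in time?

publish

Tracing the constraints gives link → publish → archive, so publish sits after link and before archive.
No other stage is forced both after link and before archive.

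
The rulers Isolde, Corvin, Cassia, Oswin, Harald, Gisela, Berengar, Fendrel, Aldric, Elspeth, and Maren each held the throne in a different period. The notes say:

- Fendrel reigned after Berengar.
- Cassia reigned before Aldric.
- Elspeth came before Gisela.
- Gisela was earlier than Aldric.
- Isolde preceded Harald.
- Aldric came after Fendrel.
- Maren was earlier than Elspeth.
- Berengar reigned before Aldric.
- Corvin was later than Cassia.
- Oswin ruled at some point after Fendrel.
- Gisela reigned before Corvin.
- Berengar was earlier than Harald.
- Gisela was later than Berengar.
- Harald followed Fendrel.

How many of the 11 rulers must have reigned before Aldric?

6

Directly stated before Aldric: Berengar, Cassia, Fendrel, and Gisela.
Elspeth reaches Aldric via Elspeth → Gisela → Aldric.
Maren reaches Aldric via Maren → Elspeth → Gisela → Aldric.
No chain forces Corvin (or any of the others) ahead of Aldric.
That's Berengar, Cassia, Elspeth, Fendrel, Gisela, and Maren — 6 in all.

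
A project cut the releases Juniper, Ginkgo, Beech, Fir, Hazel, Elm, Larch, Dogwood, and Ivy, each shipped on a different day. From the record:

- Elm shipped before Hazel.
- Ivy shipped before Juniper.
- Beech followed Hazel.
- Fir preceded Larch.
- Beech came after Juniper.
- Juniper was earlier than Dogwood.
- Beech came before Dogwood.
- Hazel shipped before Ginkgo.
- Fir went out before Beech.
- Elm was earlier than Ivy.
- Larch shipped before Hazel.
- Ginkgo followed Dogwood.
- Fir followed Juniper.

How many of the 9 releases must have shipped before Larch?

4

Directly stated before Larch: Fir.
Elm reaches Larch via Elm → Ivy → Juniper → Fir → Larch.
Ivy reaches Larch via Ivy → Juniper → Fir → Larch.
Juniper reaches Larch via Juniper → Fir → Larch.
No chain forces Dogwood (or any of the others) ahead of Larch.
That's Elm, Fir, Ivy, and Juniper — 4 in all.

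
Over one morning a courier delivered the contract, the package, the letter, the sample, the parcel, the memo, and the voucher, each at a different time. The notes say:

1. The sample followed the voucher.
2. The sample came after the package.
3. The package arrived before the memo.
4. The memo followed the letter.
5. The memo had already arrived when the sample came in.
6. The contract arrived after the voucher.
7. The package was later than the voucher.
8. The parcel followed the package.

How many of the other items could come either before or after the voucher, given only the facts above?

Forced after the voucher: the contract, the memo, the package, the parcel, and the sample.
That leaves the letter with no forced order relative to the voucher — 1.

1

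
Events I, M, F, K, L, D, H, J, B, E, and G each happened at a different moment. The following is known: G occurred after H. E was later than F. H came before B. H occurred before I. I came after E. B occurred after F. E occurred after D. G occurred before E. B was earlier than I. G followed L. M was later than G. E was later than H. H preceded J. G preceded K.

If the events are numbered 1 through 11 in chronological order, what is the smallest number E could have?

6

D, F, G, H, and L must all come before E — 5 forced predecessors.
Nothing else is forced ahead of E, so its earliest slot is position 5 + 1 = 6.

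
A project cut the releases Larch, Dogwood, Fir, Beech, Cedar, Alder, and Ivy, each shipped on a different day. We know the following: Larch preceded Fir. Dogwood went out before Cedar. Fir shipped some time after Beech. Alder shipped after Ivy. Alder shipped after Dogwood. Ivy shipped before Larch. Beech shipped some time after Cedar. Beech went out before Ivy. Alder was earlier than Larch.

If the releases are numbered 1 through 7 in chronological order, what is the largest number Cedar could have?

2

Cedar must come before Alder, Beech, Fir, Ivy, and Larch — 5 releases forced after it.
Everything else can be placed before Cedar in some valid order, so Cedar can sit as late as position 7 − 5 = 2.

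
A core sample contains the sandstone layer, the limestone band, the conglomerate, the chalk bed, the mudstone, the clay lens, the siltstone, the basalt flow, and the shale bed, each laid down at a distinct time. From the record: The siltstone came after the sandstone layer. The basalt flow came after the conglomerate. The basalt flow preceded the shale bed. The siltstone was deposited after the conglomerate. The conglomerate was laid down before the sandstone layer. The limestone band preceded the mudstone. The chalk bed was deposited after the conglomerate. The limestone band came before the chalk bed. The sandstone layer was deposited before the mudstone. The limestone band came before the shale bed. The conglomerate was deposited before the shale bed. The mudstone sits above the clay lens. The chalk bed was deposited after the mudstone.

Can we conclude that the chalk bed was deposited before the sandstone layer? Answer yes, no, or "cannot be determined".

Tracing the constraints gives the sandstone layer → the mudstone → the chalk bed, so the sandstone layer must come before the chalk bed.
That means the chalk bed cannot be before the sandstone layer.

no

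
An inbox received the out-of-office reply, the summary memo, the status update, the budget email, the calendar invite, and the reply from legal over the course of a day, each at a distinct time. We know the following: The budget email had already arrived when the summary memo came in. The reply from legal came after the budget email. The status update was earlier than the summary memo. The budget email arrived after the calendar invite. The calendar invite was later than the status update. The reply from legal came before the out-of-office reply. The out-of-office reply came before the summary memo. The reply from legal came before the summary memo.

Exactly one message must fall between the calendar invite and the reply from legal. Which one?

the budget email

Tracing the constraints gives the calendar invite → the budget email → the reply from legal, so the budget email sits after the calendar invite and before the reply from legal.
No other message is forced both after the calendar invite and before the reply from legal.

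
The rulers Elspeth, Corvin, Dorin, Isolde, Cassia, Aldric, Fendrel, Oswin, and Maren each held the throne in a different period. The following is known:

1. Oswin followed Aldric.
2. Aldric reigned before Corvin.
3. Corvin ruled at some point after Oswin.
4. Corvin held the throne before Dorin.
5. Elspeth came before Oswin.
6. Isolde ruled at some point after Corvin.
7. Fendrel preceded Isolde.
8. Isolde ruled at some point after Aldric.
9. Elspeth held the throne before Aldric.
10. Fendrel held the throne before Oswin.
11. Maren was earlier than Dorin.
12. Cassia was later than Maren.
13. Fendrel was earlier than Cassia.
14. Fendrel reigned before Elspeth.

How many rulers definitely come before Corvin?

4

Directly stated before Corvin: Aldric and Oswin.
Elspeth reaches Corvin via Elspeth → Aldric → Corvin.
Fendrel reaches Corvin via Fendrel → Oswin → Corvin.
That's Aldric, Elspeth, Fendrel, and Oswin — 4 in all.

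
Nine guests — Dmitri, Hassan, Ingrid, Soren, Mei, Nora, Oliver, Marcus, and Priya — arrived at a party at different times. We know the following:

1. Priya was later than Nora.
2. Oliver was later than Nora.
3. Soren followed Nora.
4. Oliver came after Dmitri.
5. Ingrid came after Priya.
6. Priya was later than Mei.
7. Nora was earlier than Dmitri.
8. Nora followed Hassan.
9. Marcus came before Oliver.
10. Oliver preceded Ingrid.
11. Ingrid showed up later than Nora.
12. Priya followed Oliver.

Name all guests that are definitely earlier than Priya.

Directly stated before Priya: Mei, Nora, and Oliver.
Dmitri reaches Priya via Dmitri → Oliver → Priya.
Hassan reaches Priya via Hassan → Nora → Priya.
Marcus reaches Priya via Marcus → Oliver → Priya.

Dmitri, Hassan, Marcus, Mei, Nora, Oliver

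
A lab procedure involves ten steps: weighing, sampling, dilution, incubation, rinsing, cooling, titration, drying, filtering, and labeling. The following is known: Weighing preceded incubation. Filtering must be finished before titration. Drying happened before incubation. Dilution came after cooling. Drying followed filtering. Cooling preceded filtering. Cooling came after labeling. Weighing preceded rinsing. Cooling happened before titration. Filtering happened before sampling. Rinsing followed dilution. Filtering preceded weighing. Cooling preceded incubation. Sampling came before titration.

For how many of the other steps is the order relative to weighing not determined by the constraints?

Forced before weighing: cooling, filtering, and labeling; forced after weighing: incubation and rinsing.
That leaves dilution, drying, sampling, and titration with no forced order relative to weighing — 4.

4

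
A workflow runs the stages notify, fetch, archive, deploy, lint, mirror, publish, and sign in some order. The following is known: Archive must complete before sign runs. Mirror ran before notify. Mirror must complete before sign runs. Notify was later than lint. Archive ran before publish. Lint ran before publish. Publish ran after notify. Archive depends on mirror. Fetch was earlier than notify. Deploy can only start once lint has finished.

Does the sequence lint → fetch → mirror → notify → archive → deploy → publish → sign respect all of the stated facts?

Check each stated constraint against the proposed order — e.g. lint is ahead of deploy; lint is ahead of publish. Every pair is in the required order; nothing is violated.

yes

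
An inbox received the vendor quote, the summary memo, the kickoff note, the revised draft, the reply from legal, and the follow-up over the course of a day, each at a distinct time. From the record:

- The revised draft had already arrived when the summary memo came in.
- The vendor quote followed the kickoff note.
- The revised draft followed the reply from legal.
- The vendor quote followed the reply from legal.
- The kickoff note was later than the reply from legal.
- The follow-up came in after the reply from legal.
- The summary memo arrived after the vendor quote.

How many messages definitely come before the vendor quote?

2

Directly stated before the vendor quote: the kickoff note and the reply from legal.
No chain forces the follow-up (or any of the others) ahead of the vendor quote.
That's the kickoff note and the reply from legal — 2 in all.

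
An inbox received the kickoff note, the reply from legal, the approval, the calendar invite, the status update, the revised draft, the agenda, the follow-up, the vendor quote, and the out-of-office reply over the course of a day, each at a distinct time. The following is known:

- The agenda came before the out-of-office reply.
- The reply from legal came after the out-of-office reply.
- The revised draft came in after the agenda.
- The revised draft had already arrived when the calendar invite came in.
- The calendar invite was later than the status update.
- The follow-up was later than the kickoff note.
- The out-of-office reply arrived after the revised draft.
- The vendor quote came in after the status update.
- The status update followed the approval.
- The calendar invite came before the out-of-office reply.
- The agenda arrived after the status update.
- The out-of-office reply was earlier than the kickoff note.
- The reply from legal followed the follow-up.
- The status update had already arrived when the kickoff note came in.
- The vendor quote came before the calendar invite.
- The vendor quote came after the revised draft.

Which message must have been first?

the approval

The approval has a chain of constraints placing it before every other message, so the approval must be first.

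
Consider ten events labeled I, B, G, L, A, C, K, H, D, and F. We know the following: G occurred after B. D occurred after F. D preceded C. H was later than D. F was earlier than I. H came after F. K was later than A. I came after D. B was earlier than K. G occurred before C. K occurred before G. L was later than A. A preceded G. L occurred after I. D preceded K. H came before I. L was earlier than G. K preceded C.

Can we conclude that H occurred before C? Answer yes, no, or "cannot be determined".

yes

Chain the constraints: H → I → L → G → C. Each link is directly stated, so H comes before C.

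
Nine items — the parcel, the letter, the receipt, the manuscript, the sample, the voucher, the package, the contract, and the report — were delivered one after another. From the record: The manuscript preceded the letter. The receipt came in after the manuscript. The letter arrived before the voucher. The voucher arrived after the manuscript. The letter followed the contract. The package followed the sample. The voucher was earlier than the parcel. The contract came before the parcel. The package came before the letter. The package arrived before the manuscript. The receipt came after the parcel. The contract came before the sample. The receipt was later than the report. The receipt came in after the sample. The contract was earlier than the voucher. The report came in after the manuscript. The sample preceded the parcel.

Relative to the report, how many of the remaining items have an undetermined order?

Forced before the report: the contract, the manuscript, the package, and the sample; forced after the report: the receipt.
That leaves the letter, the parcel, and the voucher with no forced order relative to the report — 3.

3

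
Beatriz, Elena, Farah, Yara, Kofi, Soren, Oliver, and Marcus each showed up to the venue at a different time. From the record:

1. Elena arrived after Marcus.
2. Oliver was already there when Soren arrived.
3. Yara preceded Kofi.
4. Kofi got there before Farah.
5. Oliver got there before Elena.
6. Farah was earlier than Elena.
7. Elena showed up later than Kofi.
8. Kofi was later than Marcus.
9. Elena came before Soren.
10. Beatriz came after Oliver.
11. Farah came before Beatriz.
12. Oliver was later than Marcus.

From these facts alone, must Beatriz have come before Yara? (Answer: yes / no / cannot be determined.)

Tracing the constraints gives Yara → Kofi → Farah → Beatriz, so Yara must come before Beatriz.
That means Beatriz cannot be before Yara.

no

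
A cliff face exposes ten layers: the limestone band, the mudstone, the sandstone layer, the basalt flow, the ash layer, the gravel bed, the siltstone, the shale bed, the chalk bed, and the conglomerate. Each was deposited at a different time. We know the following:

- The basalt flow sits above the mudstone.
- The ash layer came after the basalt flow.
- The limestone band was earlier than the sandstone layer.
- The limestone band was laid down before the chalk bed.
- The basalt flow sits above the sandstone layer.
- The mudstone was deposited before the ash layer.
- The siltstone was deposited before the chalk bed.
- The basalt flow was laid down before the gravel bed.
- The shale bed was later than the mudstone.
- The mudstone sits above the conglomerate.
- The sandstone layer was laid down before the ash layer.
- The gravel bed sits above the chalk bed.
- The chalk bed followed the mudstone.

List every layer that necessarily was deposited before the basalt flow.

Directly stated before the basalt flow: the mudstone and the sandstone layer.
The conglomerate reaches the basalt flow via the conglomerate → the mudstone → the basalt flow.
The limestone band reaches the basalt flow via the limestone band → the sandstone layer → the basalt flow.
No chain forces the chalk bed (or any of the others) ahead of the basalt flow.

the conglomerate, the limestone band, the mudstone, the sandstone layer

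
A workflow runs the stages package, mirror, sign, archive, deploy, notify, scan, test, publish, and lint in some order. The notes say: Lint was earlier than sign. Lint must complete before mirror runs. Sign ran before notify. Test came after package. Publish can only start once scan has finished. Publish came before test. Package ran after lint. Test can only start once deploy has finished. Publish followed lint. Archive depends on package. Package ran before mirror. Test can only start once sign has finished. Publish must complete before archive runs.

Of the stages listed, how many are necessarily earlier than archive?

4

Directly stated before archive: package and publish.
Lint reaches archive via lint → publish → archive.
Scan reaches archive via scan → publish → archive.
No chain forces mirror (or any of the others) ahead of archive.
That's lint, package, publish, and scan — 4 in all.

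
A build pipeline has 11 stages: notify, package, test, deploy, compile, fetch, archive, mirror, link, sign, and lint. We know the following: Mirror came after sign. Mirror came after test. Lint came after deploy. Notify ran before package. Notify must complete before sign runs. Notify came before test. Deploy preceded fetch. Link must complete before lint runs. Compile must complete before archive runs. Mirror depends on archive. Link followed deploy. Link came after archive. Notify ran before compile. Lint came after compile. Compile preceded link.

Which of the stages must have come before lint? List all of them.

archive, compile, deploy, link, notify

Directly stated before lint: compile, deploy, and link.
Archive reaches lint via archive → link → lint.
Notify reaches lint via notify → compile → lint.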